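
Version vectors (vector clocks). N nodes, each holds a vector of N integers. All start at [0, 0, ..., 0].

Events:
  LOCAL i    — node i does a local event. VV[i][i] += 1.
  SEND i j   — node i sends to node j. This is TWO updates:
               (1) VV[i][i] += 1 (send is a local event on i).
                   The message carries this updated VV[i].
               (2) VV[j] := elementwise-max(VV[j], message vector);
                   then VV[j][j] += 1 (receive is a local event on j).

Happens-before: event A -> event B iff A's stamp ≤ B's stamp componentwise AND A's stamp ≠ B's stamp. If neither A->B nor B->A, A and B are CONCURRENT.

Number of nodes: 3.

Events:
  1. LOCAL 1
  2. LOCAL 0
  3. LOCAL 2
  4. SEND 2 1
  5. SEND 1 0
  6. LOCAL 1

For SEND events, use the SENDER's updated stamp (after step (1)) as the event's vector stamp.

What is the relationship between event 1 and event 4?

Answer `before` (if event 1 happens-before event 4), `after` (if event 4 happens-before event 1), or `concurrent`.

Answer: concurrent

Derivation:
Initial: VV[0]=[0, 0, 0]
Initial: VV[1]=[0, 0, 0]
Initial: VV[2]=[0, 0, 0]
Event 1: LOCAL 1: VV[1][1]++ -> VV[1]=[0, 1, 0]
Event 2: LOCAL 0: VV[0][0]++ -> VV[0]=[1, 0, 0]
Event 3: LOCAL 2: VV[2][2]++ -> VV[2]=[0, 0, 1]
Event 4: SEND 2->1: VV[2][2]++ -> VV[2]=[0, 0, 2], msg_vec=[0, 0, 2]; VV[1]=max(VV[1],msg_vec) then VV[1][1]++ -> VV[1]=[0, 2, 2]
Event 5: SEND 1->0: VV[1][1]++ -> VV[1]=[0, 3, 2], msg_vec=[0, 3, 2]; VV[0]=max(VV[0],msg_vec) then VV[0][0]++ -> VV[0]=[2, 3, 2]
Event 6: LOCAL 1: VV[1][1]++ -> VV[1]=[0, 4, 2]
Event 1 stamp: [0, 1, 0]
Event 4 stamp: [0, 0, 2]
[0, 1, 0] <= [0, 0, 2]? False
[0, 0, 2] <= [0, 1, 0]? False
Relation: concurrent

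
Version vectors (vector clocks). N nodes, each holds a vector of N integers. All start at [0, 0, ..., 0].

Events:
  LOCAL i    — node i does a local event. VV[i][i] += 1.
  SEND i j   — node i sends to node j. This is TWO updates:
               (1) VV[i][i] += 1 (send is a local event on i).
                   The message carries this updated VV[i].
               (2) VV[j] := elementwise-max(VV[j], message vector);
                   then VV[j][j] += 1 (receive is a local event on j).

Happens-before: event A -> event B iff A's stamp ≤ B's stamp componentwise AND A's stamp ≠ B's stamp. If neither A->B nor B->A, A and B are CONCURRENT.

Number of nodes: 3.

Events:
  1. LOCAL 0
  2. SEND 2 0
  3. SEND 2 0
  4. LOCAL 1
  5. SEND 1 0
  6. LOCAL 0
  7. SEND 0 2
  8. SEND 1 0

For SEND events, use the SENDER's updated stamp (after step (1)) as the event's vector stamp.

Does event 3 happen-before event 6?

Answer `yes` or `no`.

Answer: yes

Derivation:
Initial: VV[0]=[0, 0, 0]
Initial: VV[1]=[0, 0, 0]
Initial: VV[2]=[0, 0, 0]
Event 1: LOCAL 0: VV[0][0]++ -> VV[0]=[1, 0, 0]
Event 2: SEND 2->0: VV[2][2]++ -> VV[2]=[0, 0, 1], msg_vec=[0, 0, 1]; VV[0]=max(VV[0],msg_vec) then VV[0][0]++ -> VV[0]=[2, 0, 1]
Event 3: SEND 2->0: VV[2][2]++ -> VV[2]=[0, 0, 2], msg_vec=[0, 0, 2]; VV[0]=max(VV[0],msg_vec) then VV[0][0]++ -> VV[0]=[3, 0, 2]
Event 4: LOCAL 1: VV[1][1]++ -> VV[1]=[0, 1, 0]
Event 5: SEND 1->0: VV[1][1]++ -> VV[1]=[0, 2, 0], msg_vec=[0, 2, 0]; VV[0]=max(VV[0],msg_vec) then VV[0][0]++ -> VV[0]=[4, 2, 2]
Event 6: LOCAL 0: VV[0][0]++ -> VV[0]=[5, 2, 2]
Event 7: SEND 0->2: VV[0][0]++ -> VV[0]=[6, 2, 2], msg_vec=[6, 2, 2]; VV[2]=max(VV[2],msg_vec) then VV[2][2]++ -> VV[2]=[6, 2, 3]
Event 8: SEND 1->0: VV[1][1]++ -> VV[1]=[0, 3, 0], msg_vec=[0, 3, 0]; VV[0]=max(VV[0],msg_vec) then VV[0][0]++ -> VV[0]=[7, 3, 2]
Event 3 stamp: [0, 0, 2]
Event 6 stamp: [5, 2, 2]
[0, 0, 2] <= [5, 2, 2]? True. Equal? False. Happens-before: True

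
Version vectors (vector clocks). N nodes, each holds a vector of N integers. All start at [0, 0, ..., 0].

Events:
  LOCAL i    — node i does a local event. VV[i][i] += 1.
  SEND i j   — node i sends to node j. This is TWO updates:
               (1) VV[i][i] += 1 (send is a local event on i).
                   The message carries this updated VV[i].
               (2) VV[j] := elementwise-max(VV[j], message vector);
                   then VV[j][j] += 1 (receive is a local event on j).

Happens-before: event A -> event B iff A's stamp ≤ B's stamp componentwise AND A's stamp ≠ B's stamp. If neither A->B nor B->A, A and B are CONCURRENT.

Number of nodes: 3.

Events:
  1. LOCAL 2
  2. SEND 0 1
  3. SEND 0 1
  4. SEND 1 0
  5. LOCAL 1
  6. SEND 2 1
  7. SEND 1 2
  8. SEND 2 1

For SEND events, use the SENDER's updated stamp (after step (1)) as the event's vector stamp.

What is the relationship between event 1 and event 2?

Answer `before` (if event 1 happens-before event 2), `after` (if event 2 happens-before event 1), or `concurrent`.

Answer: concurrent

Derivation:
Initial: VV[0]=[0, 0, 0]
Initial: VV[1]=[0, 0, 0]
Initial: VV[2]=[0, 0, 0]
Event 1: LOCAL 2: VV[2][2]++ -> VV[2]=[0, 0, 1]
Event 2: SEND 0->1: VV[0][0]++ -> VV[0]=[1, 0, 0], msg_vec=[1, 0, 0]; VV[1]=max(VV[1],msg_vec) then VV[1][1]++ -> VV[1]=[1, 1, 0]
Event 3: SEND 0->1: VV[0][0]++ -> VV[0]=[2, 0, 0], msg_vec=[2, 0, 0]; VV[1]=max(VV[1],msg_vec) then VV[1][1]++ -> VV[1]=[2, 2, 0]
Event 4: SEND 1->0: VV[1][1]++ -> VV[1]=[2, 3, 0], msg_vec=[2, 3, 0]; VV[0]=max(VV[0],msg_vec) then VV[0][0]++ -> VV[0]=[3, 3, 0]
Event 5: LOCAL 1: VV[1][1]++ -> VV[1]=[2, 4, 0]
Event 6: SEND 2->1: VV[2][2]++ -> VV[2]=[0, 0, 2], msg_vec=[0, 0, 2]; VV[1]=max(VV[1],msg_vec) then VV[1][1]++ -> VV[1]=[2, 5, 2]
Event 7: SEND 1->2: VV[1][1]++ -> VV[1]=[2, 6, 2], msg_vec=[2, 6, 2]; VV[2]=max(VV[2],msg_vec) then VV[2][2]++ -> VV[2]=[2, 6, 3]
Event 8: SEND 2->1: VV[2][2]++ -> VV[2]=[2, 6, 4], msg_vec=[2, 6, 4]; VV[1]=max(VV[1],msg_vec) then VV[1][1]++ -> VV[1]=[2, 7, 4]
Event 1 stamp: [0, 0, 1]
Event 2 stamp: [1, 0, 0]
[0, 0, 1] <= [1, 0, 0]? False
[1, 0, 0] <= [0, 0, 1]? False
Relation: concurrent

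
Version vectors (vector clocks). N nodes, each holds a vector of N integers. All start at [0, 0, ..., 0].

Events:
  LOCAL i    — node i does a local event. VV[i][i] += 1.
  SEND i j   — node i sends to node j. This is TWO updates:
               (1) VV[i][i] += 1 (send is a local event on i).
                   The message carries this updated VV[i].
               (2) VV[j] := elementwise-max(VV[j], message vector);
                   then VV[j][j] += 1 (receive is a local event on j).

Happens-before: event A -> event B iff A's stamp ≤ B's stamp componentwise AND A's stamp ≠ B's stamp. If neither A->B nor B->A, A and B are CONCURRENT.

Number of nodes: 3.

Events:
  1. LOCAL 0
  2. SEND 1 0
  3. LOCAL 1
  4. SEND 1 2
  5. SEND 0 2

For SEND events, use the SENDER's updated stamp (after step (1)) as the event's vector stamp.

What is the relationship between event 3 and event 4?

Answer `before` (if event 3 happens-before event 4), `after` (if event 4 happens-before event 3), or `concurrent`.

Answer: before

Derivation:
Initial: VV[0]=[0, 0, 0]
Initial: VV[1]=[0, 0, 0]
Initial: VV[2]=[0, 0, 0]
Event 1: LOCAL 0: VV[0][0]++ -> VV[0]=[1, 0, 0]
Event 2: SEND 1->0: VV[1][1]++ -> VV[1]=[0, 1, 0], msg_vec=[0, 1, 0]; VV[0]=max(VV[0],msg_vec) then VV[0][0]++ -> VV[0]=[2, 1, 0]
Event 3: LOCAL 1: VV[1][1]++ -> VV[1]=[0, 2, 0]
Event 4: SEND 1->2: VV[1][1]++ -> VV[1]=[0, 3, 0], msg_vec=[0, 3, 0]; VV[2]=max(VV[2],msg_vec) then VV[2][2]++ -> VV[2]=[0, 3, 1]
Event 5: SEND 0->2: VV[0][0]++ -> VV[0]=[3, 1, 0], msg_vec=[3, 1, 0]; VV[2]=max(VV[2],msg_vec) then VV[2][2]++ -> VV[2]=[3, 3, 2]
Event 3 stamp: [0, 2, 0]
Event 4 stamp: [0, 3, 0]
[0, 2, 0] <= [0, 3, 0]? True
[0, 3, 0] <= [0, 2, 0]? False
Relation: before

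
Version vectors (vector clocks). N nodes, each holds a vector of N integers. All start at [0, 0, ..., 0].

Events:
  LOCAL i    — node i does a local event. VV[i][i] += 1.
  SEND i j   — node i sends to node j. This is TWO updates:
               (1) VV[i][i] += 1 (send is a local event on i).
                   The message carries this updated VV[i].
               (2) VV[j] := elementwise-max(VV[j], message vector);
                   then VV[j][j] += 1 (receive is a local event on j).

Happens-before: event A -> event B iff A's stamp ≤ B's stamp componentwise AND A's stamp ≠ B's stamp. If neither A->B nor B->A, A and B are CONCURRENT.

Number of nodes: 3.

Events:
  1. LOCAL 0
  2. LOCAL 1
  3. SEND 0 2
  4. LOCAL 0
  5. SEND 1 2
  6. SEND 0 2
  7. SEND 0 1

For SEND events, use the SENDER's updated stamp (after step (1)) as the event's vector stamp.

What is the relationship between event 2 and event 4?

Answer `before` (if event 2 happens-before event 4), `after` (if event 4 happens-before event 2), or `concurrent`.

Answer: concurrent

Derivation:
Initial: VV[0]=[0, 0, 0]
Initial: VV[1]=[0, 0, 0]
Initial: VV[2]=[0, 0, 0]
Event 1: LOCAL 0: VV[0][0]++ -> VV[0]=[1, 0, 0]
Event 2: LOCAL 1: VV[1][1]++ -> VV[1]=[0, 1, 0]
Event 3: SEND 0->2: VV[0][0]++ -> VV[0]=[2, 0, 0], msg_vec=[2, 0, 0]; VV[2]=max(VV[2],msg_vec) then VV[2][2]++ -> VV[2]=[2, 0, 1]
Event 4: LOCAL 0: VV[0][0]++ -> VV[0]=[3, 0, 0]
Event 5: SEND 1->2: VV[1][1]++ -> VV[1]=[0, 2, 0], msg_vec=[0, 2, 0]; VV[2]=max(VV[2],msg_vec) then VV[2][2]++ -> VV[2]=[2, 2, 2]
Event 6: SEND 0->2: VV[0][0]++ -> VV[0]=[4, 0, 0], msg_vec=[4, 0, 0]; VV[2]=max(VV[2],msg_vec) then VV[2][2]++ -> VV[2]=[4, 2, 3]
Event 7: SEND 0->1: VV[0][0]++ -> VV[0]=[5, 0, 0], msg_vec=[5, 0, 0]; VV[1]=max(VV[1],msg_vec) then VV[1][1]++ -> VV[1]=[5, 3, 0]
Event 2 stamp: [0, 1, 0]
Event 4 stamp: [3, 0, 0]
[0, 1, 0] <= [3, 0, 0]? False
[3, 0, 0] <= [0, 1, 0]? False
Relation: concurrent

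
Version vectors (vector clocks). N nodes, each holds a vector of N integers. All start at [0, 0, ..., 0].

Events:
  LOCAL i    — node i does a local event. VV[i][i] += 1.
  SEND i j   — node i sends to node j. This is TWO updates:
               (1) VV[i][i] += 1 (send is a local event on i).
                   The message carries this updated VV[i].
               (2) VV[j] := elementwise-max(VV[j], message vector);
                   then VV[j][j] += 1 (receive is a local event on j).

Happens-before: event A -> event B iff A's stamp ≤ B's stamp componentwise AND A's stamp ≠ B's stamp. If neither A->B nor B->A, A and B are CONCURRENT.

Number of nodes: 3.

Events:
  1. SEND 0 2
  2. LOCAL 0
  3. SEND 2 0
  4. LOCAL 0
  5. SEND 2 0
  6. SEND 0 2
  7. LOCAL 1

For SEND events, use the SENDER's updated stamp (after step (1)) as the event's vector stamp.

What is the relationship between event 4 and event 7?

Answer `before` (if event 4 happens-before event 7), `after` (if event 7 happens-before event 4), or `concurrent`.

Answer: concurrent

Derivation:
Initial: VV[0]=[0, 0, 0]
Initial: VV[1]=[0, 0, 0]
Initial: VV[2]=[0, 0, 0]
Event 1: SEND 0->2: VV[0][0]++ -> VV[0]=[1, 0, 0], msg_vec=[1, 0, 0]; VV[2]=max(VV[2],msg_vec) then VV[2][2]++ -> VV[2]=[1, 0, 1]
Event 2: LOCAL 0: VV[0][0]++ -> VV[0]=[2, 0, 0]
Event 3: SEND 2->0: VV[2][2]++ -> VV[2]=[1, 0, 2], msg_vec=[1, 0, 2]; VV[0]=max(VV[0],msg_vec) then VV[0][0]++ -> VV[0]=[3, 0, 2]
Event 4: LOCAL 0: VV[0][0]++ -> VV[0]=[4, 0, 2]
Event 5: SEND 2->0: VV[2][2]++ -> VV[2]=[1, 0, 3], msg_vec=[1, 0, 3]; VV[0]=max(VV[0],msg_vec) then VV[0][0]++ -> VV[0]=[5, 0, 3]
Event 6: SEND 0->2: VV[0][0]++ -> VV[0]=[6, 0, 3], msg_vec=[6, 0, 3]; VV[2]=max(VV[2],msg_vec) then VV[2][2]++ -> VV[2]=[6, 0, 4]
Event 7: LOCAL 1: VV[1][1]++ -> VV[1]=[0, 1, 0]
Event 4 stamp: [4, 0, 2]
Event 7 stamp: [0, 1, 0]
[4, 0, 2] <= [0, 1, 0]? False
[0, 1, 0] <= [4, 0, 2]? False
Relation: concurrent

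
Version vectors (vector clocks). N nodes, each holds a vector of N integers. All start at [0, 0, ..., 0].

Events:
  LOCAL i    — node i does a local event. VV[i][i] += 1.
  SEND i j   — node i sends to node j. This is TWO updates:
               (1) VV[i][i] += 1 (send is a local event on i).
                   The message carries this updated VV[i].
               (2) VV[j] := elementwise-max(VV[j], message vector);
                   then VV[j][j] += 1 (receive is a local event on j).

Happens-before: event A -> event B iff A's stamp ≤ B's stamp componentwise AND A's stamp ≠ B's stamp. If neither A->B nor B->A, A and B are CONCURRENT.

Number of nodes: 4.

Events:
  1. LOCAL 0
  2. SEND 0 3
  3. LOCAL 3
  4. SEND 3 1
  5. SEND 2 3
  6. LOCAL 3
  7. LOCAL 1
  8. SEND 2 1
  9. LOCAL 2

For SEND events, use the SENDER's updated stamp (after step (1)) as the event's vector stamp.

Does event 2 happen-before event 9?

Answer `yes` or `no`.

Answer: no

Derivation:
Initial: VV[0]=[0, 0, 0, 0]
Initial: VV[1]=[0, 0, 0, 0]
Initial: VV[2]=[0, 0, 0, 0]
Initial: VV[3]=[0, 0, 0, 0]
Event 1: LOCAL 0: VV[0][0]++ -> VV[0]=[1, 0, 0, 0]
Event 2: SEND 0->3: VV[0][0]++ -> VV[0]=[2, 0, 0, 0], msg_vec=[2, 0, 0, 0]; VV[3]=max(VV[3],msg_vec) then VV[3][3]++ -> VV[3]=[2, 0, 0, 1]
Event 3: LOCAL 3: VV[3][3]++ -> VV[3]=[2, 0, 0, 2]
Event 4: SEND 3->1: VV[3][3]++ -> VV[3]=[2, 0, 0, 3], msg_vec=[2, 0, 0, 3]; VV[1]=max(VV[1],msg_vec) then VV[1][1]++ -> VV[1]=[2, 1, 0, 3]
Event 5: SEND 2->3: VV[2][2]++ -> VV[2]=[0, 0, 1, 0], msg_vec=[0, 0, 1, 0]; VV[3]=max(VV[3],msg_vec) then VV[3][3]++ -> VV[3]=[2, 0, 1, 4]
Event 6: LOCAL 3: VV[3][3]++ -> VV[3]=[2, 0, 1, 5]
Event 7: LOCAL 1: VV[1][1]++ -> VV[1]=[2, 2, 0, 3]
Event 8: SEND 2->1: VV[2][2]++ -> VV[2]=[0, 0, 2, 0], msg_vec=[0, 0, 2, 0]; VV[1]=max(VV[1],msg_vec) then VV[1][1]++ -> VV[1]=[2, 3, 2, 3]
Event 9: LOCAL 2: VV[2][2]++ -> VV[2]=[0, 0, 3, 0]
Event 2 stamp: [2, 0, 0, 0]
Event 9 stamp: [0, 0, 3, 0]
[2, 0, 0, 0] <= [0, 0, 3, 0]? False. Equal? False. Happens-before: False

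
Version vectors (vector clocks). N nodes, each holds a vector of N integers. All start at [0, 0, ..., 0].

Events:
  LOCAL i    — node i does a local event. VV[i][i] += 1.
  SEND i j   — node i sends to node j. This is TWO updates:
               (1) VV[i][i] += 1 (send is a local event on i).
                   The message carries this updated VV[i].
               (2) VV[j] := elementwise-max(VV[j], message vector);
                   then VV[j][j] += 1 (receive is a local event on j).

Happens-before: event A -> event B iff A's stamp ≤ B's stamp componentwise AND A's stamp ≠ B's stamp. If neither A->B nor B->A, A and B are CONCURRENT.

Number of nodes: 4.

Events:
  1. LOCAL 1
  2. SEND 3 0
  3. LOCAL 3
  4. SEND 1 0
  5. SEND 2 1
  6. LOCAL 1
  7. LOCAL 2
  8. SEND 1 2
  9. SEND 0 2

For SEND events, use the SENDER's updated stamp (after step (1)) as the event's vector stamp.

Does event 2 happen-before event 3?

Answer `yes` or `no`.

Answer: yes

Derivation:
Initial: VV[0]=[0, 0, 0, 0]
Initial: VV[1]=[0, 0, 0, 0]
Initial: VV[2]=[0, 0, 0, 0]
Initial: VV[3]=[0, 0, 0, 0]
Event 1: LOCAL 1: VV[1][1]++ -> VV[1]=[0, 1, 0, 0]
Event 2: SEND 3->0: VV[3][3]++ -> VV[3]=[0, 0, 0, 1], msg_vec=[0, 0, 0, 1]; VV[0]=max(VV[0],msg_vec) then VV[0][0]++ -> VV[0]=[1, 0, 0, 1]
Event 3: LOCAL 3: VV[3][3]++ -> VV[3]=[0, 0, 0, 2]
Event 4: SEND 1->0: VV[1][1]++ -> VV[1]=[0, 2, 0, 0], msg_vec=[0, 2, 0, 0]; VV[0]=max(VV[0],msg_vec) then VV[0][0]++ -> VV[0]=[2, 2, 0, 1]
Event 5: SEND 2->1: VV[2][2]++ -> VV[2]=[0, 0, 1, 0], msg_vec=[0, 0, 1, 0]; VV[1]=max(VV[1],msg_vec) then VV[1][1]++ -> VV[1]=[0, 3, 1, 0]
Event 6: LOCAL 1: VV[1][1]++ -> VV[1]=[0, 4, 1, 0]
Event 7: LOCAL 2: VV[2][2]++ -> VV[2]=[0, 0, 2, 0]
Event 8: SEND 1->2: VV[1][1]++ -> VV[1]=[0, 5, 1, 0], msg_vec=[0, 5, 1, 0]; VV[2]=max(VV[2],msg_vec) then VV[2][2]++ -> VV[2]=[0, 5, 3, 0]
Event 9: SEND 0->2: VV[0][0]++ -> VV[0]=[3, 2, 0, 1], msg_vec=[3, 2, 0, 1]; VV[2]=max(VV[2],msg_vec) then VV[2][2]++ -> VV[2]=[3, 5, 4, 1]
Event 2 stamp: [0, 0, 0, 1]
Event 3 stamp: [0, 0, 0, 2]
[0, 0, 0, 1] <= [0, 0, 0, 2]? True. Equal? False. Happens-before: True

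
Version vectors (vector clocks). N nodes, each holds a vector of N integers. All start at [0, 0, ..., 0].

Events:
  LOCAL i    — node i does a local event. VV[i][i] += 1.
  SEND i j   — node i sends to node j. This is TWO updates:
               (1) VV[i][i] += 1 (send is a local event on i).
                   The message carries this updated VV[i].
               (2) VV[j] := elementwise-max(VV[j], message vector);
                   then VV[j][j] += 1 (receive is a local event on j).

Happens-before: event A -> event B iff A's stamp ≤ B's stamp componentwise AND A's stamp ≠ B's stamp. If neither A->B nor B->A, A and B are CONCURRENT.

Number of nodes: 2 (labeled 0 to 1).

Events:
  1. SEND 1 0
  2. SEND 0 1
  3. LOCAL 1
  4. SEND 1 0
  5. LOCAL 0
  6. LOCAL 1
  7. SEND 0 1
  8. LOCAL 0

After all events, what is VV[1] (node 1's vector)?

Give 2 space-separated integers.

Answer: 5 6

Derivation:
Initial: VV[0]=[0, 0]
Initial: VV[1]=[0, 0]
Event 1: SEND 1->0: VV[1][1]++ -> VV[1]=[0, 1], msg_vec=[0, 1]; VV[0]=max(VV[0],msg_vec) then VV[0][0]++ -> VV[0]=[1, 1]
Event 2: SEND 0->1: VV[0][0]++ -> VV[0]=[2, 1], msg_vec=[2, 1]; VV[1]=max(VV[1],msg_vec) then VV[1][1]++ -> VV[1]=[2, 2]
Event 3: LOCAL 1: VV[1][1]++ -> VV[1]=[2, 3]
Event 4: SEND 1->0: VV[1][1]++ -> VV[1]=[2, 4], msg_vec=[2, 4]; VV[0]=max(VV[0],msg_vec) then VV[0][0]++ -> VV[0]=[3, 4]
Event 5: LOCAL 0: VV[0][0]++ -> VV[0]=[4, 4]
Event 6: LOCAL 1: VV[1][1]++ -> VV[1]=[2, 5]
Event 7: SEND 0->1: VV[0][0]++ -> VV[0]=[5, 4], msg_vec=[5, 4]; VV[1]=max(VV[1],msg_vec) then VV[1][1]++ -> VV[1]=[5, 6]
Event 8: LOCAL 0: VV[0][0]++ -> VV[0]=[6, 4]
Final vectors: VV[0]=[6, 4]; VV[1]=[5, 6]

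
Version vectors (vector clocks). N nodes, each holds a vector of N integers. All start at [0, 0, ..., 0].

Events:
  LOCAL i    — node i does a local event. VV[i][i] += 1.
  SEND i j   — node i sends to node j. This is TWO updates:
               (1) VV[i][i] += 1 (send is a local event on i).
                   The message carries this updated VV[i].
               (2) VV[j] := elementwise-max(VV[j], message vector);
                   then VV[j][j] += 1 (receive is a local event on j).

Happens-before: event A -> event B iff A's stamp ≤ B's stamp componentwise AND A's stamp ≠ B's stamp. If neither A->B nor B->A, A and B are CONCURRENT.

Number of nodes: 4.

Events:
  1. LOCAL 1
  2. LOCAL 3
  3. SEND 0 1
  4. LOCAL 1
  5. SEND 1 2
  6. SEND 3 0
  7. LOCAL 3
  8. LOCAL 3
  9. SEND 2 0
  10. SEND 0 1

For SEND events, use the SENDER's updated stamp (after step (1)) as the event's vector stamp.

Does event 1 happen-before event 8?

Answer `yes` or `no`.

Answer: no

Derivation:
Initial: VV[0]=[0, 0, 0, 0]
Initial: VV[1]=[0, 0, 0, 0]
Initial: VV[2]=[0, 0, 0, 0]
Initial: VV[3]=[0, 0, 0, 0]
Event 1: LOCAL 1: VV[1][1]++ -> VV[1]=[0, 1, 0, 0]
Event 2: LOCAL 3: VV[3][3]++ -> VV[3]=[0, 0, 0, 1]
Event 3: SEND 0->1: VV[0][0]++ -> VV[0]=[1, 0, 0, 0], msg_vec=[1, 0, 0, 0]; VV[1]=max(VV[1],msg_vec) then VV[1][1]++ -> VV[1]=[1, 2, 0, 0]
Event 4: LOCAL 1: VV[1][1]++ -> VV[1]=[1, 3, 0, 0]
Event 5: SEND 1->2: VV[1][1]++ -> VV[1]=[1, 4, 0, 0], msg_vec=[1, 4, 0, 0]; VV[2]=max(VV[2],msg_vec) then VV[2][2]++ -> VV[2]=[1, 4, 1, 0]
Event 6: SEND 3->0: VV[3][3]++ -> VV[3]=[0, 0, 0, 2], msg_vec=[0, 0, 0, 2]; VV[0]=max(VV[0],msg_vec) then VV[0][0]++ -> VV[0]=[2, 0, 0, 2]
Event 7: LOCAL 3: VV[3][3]++ -> VV[3]=[0, 0, 0, 3]
Event 8: LOCAL 3: VV[3][3]++ -> VV[3]=[0, 0, 0, 4]
Event 9: SEND 2->0: VV[2][2]++ -> VV[2]=[1, 4, 2, 0], msg_vec=[1, 4, 2, 0]; VV[0]=max(VV[0],msg_vec) then VV[0][0]++ -> VV[0]=[3, 4, 2, 2]
Event 10: SEND 0->1: VV[0][0]++ -> VV[0]=[4, 4, 2, 2], msg_vec=[4, 4, 2, 2]; VV[1]=max(VV[1],msg_vec) then VV[1][1]++ -> VV[1]=[4, 5, 2, 2]
Event 1 stamp: [0, 1, 0, 0]
Event 8 stamp: [0, 0, 0, 4]
[0, 1, 0, 0] <= [0, 0, 0, 4]? False. Equal? False. Happens-before: False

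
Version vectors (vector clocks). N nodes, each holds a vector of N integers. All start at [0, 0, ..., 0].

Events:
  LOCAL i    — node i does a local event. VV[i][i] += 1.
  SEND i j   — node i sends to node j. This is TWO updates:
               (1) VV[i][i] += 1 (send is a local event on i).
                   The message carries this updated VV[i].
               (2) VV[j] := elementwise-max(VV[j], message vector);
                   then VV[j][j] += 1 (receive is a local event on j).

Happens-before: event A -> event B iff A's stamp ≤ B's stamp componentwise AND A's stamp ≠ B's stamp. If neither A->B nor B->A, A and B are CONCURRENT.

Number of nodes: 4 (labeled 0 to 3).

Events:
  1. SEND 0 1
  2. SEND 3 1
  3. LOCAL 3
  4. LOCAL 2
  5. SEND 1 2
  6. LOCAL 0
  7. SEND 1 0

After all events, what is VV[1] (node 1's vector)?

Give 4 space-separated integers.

Answer: 1 4 0 1

Derivation:
Initial: VV[0]=[0, 0, 0, 0]
Initial: VV[1]=[0, 0, 0, 0]
Initial: VV[2]=[0, 0, 0, 0]
Initial: VV[3]=[0, 0, 0, 0]
Event 1: SEND 0->1: VV[0][0]++ -> VV[0]=[1, 0, 0, 0], msg_vec=[1, 0, 0, 0]; VV[1]=max(VV[1],msg_vec) then VV[1][1]++ -> VV[1]=[1, 1, 0, 0]
Event 2: SEND 3->1: VV[3][3]++ -> VV[3]=[0, 0, 0, 1], msg_vec=[0, 0, 0, 1]; VV[1]=max(VV[1],msg_vec) then VV[1][1]++ -> VV[1]=[1, 2, 0, 1]
Event 3: LOCAL 3: VV[3][3]++ -> VV[3]=[0, 0, 0, 2]
Event 4: LOCAL 2: VV[2][2]++ -> VV[2]=[0, 0, 1, 0]
Event 5: SEND 1->2: VV[1][1]++ -> VV[1]=[1, 3, 0, 1], msg_vec=[1, 3, 0, 1]; VV[2]=max(VV[2],msg_vec) then VV[2][2]++ -> VV[2]=[1, 3, 2, 1]
Event 6: LOCAL 0: VV[0][0]++ -> VV[0]=[2, 0, 0, 0]
Event 7: SEND 1->0: VV[1][1]++ -> VV[1]=[1, 4, 0, 1], msg_vec=[1, 4, 0, 1]; VV[0]=max(VV[0],msg_vec) then VV[0][0]++ -> VV[0]=[3, 4, 0, 1]
Final vectors: VV[0]=[3, 4, 0, 1]; VV[1]=[1, 4, 0, 1]; VV[2]=[1, 3, 2, 1]; VV[3]=[0, 0, 0, 2]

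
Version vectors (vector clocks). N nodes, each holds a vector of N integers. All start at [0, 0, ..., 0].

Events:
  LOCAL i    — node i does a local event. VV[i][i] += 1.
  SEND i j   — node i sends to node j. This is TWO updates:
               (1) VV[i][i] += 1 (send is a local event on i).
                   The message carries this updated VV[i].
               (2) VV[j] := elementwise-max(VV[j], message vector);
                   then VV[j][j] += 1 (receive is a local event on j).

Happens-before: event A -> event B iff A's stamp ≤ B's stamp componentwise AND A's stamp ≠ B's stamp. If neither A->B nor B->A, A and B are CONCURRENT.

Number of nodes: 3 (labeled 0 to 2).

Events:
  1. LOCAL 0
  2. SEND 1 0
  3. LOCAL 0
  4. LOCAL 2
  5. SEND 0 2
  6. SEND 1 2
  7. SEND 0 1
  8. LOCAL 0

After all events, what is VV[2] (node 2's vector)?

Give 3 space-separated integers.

Answer: 4 2 3

Derivation:
Initial: VV[0]=[0, 0, 0]
Initial: VV[1]=[0, 0, 0]
Initial: VV[2]=[0, 0, 0]
Event 1: LOCAL 0: VV[0][0]++ -> VV[0]=[1, 0, 0]
Event 2: SEND 1->0: VV[1][1]++ -> VV[1]=[0, 1, 0], msg_vec=[0, 1, 0]; VV[0]=max(VV[0],msg_vec) then VV[0][0]++ -> VV[0]=[2, 1, 0]
Event 3: LOCAL 0: VV[0][0]++ -> VV[0]=[3, 1, 0]
Event 4: LOCAL 2: VV[2][2]++ -> VV[2]=[0, 0, 1]
Event 5: SEND 0->2: VV[0][0]++ -> VV[0]=[4, 1, 0], msg_vec=[4, 1, 0]; VV[2]=max(VV[2],msg_vec) then VV[2][2]++ -> VV[2]=[4, 1, 2]
Event 6: SEND 1->2: VV[1][1]++ -> VV[1]=[0, 2, 0], msg_vec=[0, 2, 0]; VV[2]=max(VV[2],msg_vec) then VV[2][2]++ -> VV[2]=[4, 2, 3]
Event 7: SEND 0->1: VV[0][0]++ -> VV[0]=[5, 1, 0], msg_vec=[5, 1, 0]; VV[1]=max(VV[1],msg_vec) then VV[1][1]++ -> VV[1]=[5, 3, 0]
Event 8: LOCAL 0: VV[0][0]++ -> VV[0]=[6, 1, 0]
Final vectors: VV[0]=[6, 1, 0]; VV[1]=[5, 3, 0]; VV[2]=[4, 2, 3]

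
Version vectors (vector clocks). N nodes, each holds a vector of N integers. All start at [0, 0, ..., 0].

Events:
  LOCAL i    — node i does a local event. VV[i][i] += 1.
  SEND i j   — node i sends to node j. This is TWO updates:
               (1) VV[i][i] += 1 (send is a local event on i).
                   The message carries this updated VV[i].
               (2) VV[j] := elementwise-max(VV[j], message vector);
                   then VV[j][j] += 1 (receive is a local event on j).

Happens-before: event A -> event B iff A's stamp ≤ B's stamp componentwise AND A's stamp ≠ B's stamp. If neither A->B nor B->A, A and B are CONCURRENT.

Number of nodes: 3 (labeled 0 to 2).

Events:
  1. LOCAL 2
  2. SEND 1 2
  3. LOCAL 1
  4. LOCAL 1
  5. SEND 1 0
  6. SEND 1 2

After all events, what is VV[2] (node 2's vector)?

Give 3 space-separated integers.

Initial: VV[0]=[0, 0, 0]
Initial: VV[1]=[0, 0, 0]
Initial: VV[2]=[0, 0, 0]
Event 1: LOCAL 2: VV[2][2]++ -> VV[2]=[0, 0, 1]
Event 2: SEND 1->2: VV[1][1]++ -> VV[1]=[0, 1, 0], msg_vec=[0, 1, 0]; VV[2]=max(VV[2],msg_vec) then VV[2][2]++ -> VV[2]=[0, 1, 2]
Event 3: LOCAL 1: VV[1][1]++ -> VV[1]=[0, 2, 0]
Event 4: LOCAL 1: VV[1][1]++ -> VV[1]=[0, 3, 0]
Event 5: SEND 1->0: VV[1][1]++ -> VV[1]=[0, 4, 0], msg_vec=[0, 4, 0]; VV[0]=max(VV[0],msg_vec) then VV[0][0]++ -> VV[0]=[1, 4, 0]
Event 6: SEND 1->2: VV[1][1]++ -> VV[1]=[0, 5, 0], msg_vec=[0, 5, 0]; VV[2]=max(VV[2],msg_vec) then VV[2][2]++ -> VV[2]=[0, 5, 3]
Final vectors: VV[0]=[1, 4, 0]; VV[1]=[0, 5, 0]; VV[2]=[0, 5, 3]

Answer: 0 5 3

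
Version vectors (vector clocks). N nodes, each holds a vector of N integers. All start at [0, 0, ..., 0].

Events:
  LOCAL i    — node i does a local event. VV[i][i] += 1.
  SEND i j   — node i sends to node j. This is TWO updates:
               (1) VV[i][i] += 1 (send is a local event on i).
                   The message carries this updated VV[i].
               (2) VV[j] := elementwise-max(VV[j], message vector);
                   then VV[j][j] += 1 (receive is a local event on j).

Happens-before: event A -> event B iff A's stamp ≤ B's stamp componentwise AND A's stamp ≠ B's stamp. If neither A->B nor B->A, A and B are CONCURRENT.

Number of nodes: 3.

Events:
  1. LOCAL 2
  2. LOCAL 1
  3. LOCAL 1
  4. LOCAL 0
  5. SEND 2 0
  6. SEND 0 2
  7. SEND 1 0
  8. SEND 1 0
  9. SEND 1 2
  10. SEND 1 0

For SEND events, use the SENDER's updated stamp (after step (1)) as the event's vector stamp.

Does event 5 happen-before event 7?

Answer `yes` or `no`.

Answer: no

Derivation:
Initial: VV[0]=[0, 0, 0]
Initial: VV[1]=[0, 0, 0]
Initial: VV[2]=[0, 0, 0]
Event 1: LOCAL 2: VV[2][2]++ -> VV[2]=[0, 0, 1]
Event 2: LOCAL 1: VV[1][1]++ -> VV[1]=[0, 1, 0]
Event 3: LOCAL 1: VV[1][1]++ -> VV[1]=[0, 2, 0]
Event 4: LOCAL 0: VV[0][0]++ -> VV[0]=[1, 0, 0]
Event 5: SEND 2->0: VV[2][2]++ -> VV[2]=[0, 0, 2], msg_vec=[0, 0, 2]; VV[0]=max(VV[0],msg_vec) then VV[0][0]++ -> VV[0]=[2, 0, 2]
Event 6: SEND 0->2: VV[0][0]++ -> VV[0]=[3, 0, 2], msg_vec=[3, 0, 2]; VV[2]=max(VV[2],msg_vec) then VV[2][2]++ -> VV[2]=[3, 0, 3]
Event 7: SEND 1->0: VV[1][1]++ -> VV[1]=[0, 3, 0], msg_vec=[0, 3, 0]; VV[0]=max(VV[0],msg_vec) then VV[0][0]++ -> VV[0]=[4, 3, 2]
Event 8: SEND 1->0: VV[1][1]++ -> VV[1]=[0, 4, 0], msg_vec=[0, 4, 0]; VV[0]=max(VV[0],msg_vec) then VV[0][0]++ -> VV[0]=[5, 4, 2]
Event 9: SEND 1->2: VV[1][1]++ -> VV[1]=[0, 5, 0], msg_vec=[0, 5, 0]; VV[2]=max(VV[2],msg_vec) then VV[2][2]++ -> VV[2]=[3, 5, 4]
Event 10: SEND 1->0: VV[1][1]++ -> VV[1]=[0, 6, 0], msg_vec=[0, 6, 0]; VV[0]=max(VV[0],msg_vec) then VV[0][0]++ -> VV[0]=[6, 6, 2]
Event 5 stamp: [0, 0, 2]
Event 7 stamp: [0, 3, 0]
[0, 0, 2] <= [0, 3, 0]? False. Equal? False. Happens-before: False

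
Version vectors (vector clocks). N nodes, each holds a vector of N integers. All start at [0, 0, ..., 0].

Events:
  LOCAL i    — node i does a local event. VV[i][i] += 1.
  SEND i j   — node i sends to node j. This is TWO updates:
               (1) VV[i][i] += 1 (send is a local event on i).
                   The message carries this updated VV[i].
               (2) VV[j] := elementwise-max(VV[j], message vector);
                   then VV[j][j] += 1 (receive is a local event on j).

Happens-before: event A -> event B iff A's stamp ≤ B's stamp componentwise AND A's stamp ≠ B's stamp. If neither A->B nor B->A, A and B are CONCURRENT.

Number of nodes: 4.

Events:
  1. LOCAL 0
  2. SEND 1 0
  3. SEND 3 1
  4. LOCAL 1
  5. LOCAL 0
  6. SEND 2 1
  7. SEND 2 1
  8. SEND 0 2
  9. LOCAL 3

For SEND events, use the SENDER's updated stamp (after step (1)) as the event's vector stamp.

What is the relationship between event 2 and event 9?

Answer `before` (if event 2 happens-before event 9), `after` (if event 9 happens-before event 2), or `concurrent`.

Answer: concurrent

Derivation:
Initial: VV[0]=[0, 0, 0, 0]
Initial: VV[1]=[0, 0, 0, 0]
Initial: VV[2]=[0, 0, 0, 0]
Initial: VV[3]=[0, 0, 0, 0]
Event 1: LOCAL 0: VV[0][0]++ -> VV[0]=[1, 0, 0, 0]
Event 2: SEND 1->0: VV[1][1]++ -> VV[1]=[0, 1, 0, 0], msg_vec=[0, 1, 0, 0]; VV[0]=max(VV[0],msg_vec) then VV[0][0]++ -> VV[0]=[2, 1, 0, 0]
Event 3: SEND 3->1: VV[3][3]++ -> VV[3]=[0, 0, 0, 1], msg_vec=[0, 0, 0, 1]; VV[1]=max(VV[1],msg_vec) then VV[1][1]++ -> VV[1]=[0, 2, 0, 1]
Event 4: LOCAL 1: VV[1][1]++ -> VV[1]=[0, 3, 0, 1]
Event 5: LOCAL 0: VV[0][0]++ -> VV[0]=[3, 1, 0, 0]
Event 6: SEND 2->1: VV[2][2]++ -> VV[2]=[0, 0, 1, 0], msg_vec=[0, 0, 1, 0]; VV[1]=max(VV[1],msg_vec) then VV[1][1]++ -> VV[1]=[0, 4, 1, 1]
Event 7: SEND 2->1: VV[2][2]++ -> VV[2]=[0, 0, 2, 0], msg_vec=[0, 0, 2, 0]; VV[1]=max(VV[1],msg_vec) then VV[1][1]++ -> VV[1]=[0, 5, 2, 1]
Event 8: SEND 0->2: VV[0][0]++ -> VV[0]=[4, 1, 0, 0], msg_vec=[4, 1, 0, 0]; VV[2]=max(VV[2],msg_vec) then VV[2][2]++ -> VV[2]=[4, 1, 3, 0]
Event 9: LOCAL 3: VV[3][3]++ -> VV[3]=[0, 0, 0, 2]
Event 2 stamp: [0, 1, 0, 0]
Event 9 stamp: [0, 0, 0, 2]
[0, 1, 0, 0] <= [0, 0, 0, 2]? False
[0, 0, 0, 2] <= [0, 1, 0, 0]? False
Relation: concurrent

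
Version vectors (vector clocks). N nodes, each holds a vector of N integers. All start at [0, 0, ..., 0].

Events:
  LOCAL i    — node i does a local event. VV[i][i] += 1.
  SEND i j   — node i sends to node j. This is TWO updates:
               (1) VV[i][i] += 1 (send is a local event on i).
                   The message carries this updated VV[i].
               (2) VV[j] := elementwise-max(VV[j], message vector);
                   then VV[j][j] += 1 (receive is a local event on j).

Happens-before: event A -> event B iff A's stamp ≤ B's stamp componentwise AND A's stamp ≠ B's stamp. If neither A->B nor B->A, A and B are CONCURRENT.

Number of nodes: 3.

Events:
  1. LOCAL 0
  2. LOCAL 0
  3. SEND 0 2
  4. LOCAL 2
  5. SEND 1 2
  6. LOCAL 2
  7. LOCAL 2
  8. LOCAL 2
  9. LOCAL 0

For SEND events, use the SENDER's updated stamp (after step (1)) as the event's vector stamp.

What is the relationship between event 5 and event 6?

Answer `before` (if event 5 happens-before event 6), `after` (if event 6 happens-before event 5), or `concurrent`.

Answer: before

Derivation:
Initial: VV[0]=[0, 0, 0]
Initial: VV[1]=[0, 0, 0]
Initial: VV[2]=[0, 0, 0]
Event 1: LOCAL 0: VV[0][0]++ -> VV[0]=[1, 0, 0]
Event 2: LOCAL 0: VV[0][0]++ -> VV[0]=[2, 0, 0]
Event 3: SEND 0->2: VV[0][0]++ -> VV[0]=[3, 0, 0], msg_vec=[3, 0, 0]; VV[2]=max(VV[2],msg_vec) then VV[2][2]++ -> VV[2]=[3, 0, 1]
Event 4: LOCAL 2: VV[2][2]++ -> VV[2]=[3, 0, 2]
Event 5: SEND 1->2: VV[1][1]++ -> VV[1]=[0, 1, 0], msg_vec=[0, 1, 0]; VV[2]=max(VV[2],msg_vec) then VV[2][2]++ -> VV[2]=[3, 1, 3]
Event 6: LOCAL 2: VV[2][2]++ -> VV[2]=[3, 1, 4]
Event 7: LOCAL 2: VV[2][2]++ -> VV[2]=[3, 1, 5]
Event 8: LOCAL 2: VV[2][2]++ -> VV[2]=[3, 1, 6]
Event 9: LOCAL 0: VV[0][0]++ -> VV[0]=[4, 0, 0]
Event 5 stamp: [0, 1, 0]
Event 6 stamp: [3, 1, 4]
[0, 1, 0] <= [3, 1, 4]? True
[3, 1, 4] <= [0, 1, 0]? False
Relation: before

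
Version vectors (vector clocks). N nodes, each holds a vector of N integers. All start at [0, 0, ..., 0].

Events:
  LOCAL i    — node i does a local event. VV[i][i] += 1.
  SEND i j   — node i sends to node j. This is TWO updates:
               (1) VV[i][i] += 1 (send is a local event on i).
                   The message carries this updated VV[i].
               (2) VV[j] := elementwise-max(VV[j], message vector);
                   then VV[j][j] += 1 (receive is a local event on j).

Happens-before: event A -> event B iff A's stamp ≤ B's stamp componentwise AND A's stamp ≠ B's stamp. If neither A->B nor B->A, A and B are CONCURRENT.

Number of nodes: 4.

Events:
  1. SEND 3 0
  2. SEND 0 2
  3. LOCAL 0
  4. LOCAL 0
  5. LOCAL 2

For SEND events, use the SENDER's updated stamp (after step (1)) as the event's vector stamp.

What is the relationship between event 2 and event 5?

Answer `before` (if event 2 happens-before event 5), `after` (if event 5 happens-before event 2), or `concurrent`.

Answer: before

Derivation:
Initial: VV[0]=[0, 0, 0, 0]
Initial: VV[1]=[0, 0, 0, 0]
Initial: VV[2]=[0, 0, 0, 0]
Initial: VV[3]=[0, 0, 0, 0]
Event 1: SEND 3->0: VV[3][3]++ -> VV[3]=[0, 0, 0, 1], msg_vec=[0, 0, 0, 1]; VV[0]=max(VV[0],msg_vec) then VV[0][0]++ -> VV[0]=[1, 0, 0, 1]
Event 2: SEND 0->2: VV[0][0]++ -> VV[0]=[2, 0, 0, 1], msg_vec=[2, 0, 0, 1]; VV[2]=max(VV[2],msg_vec) then VV[2][2]++ -> VV[2]=[2, 0, 1, 1]
Event 3: LOCAL 0: VV[0][0]++ -> VV[0]=[3, 0, 0, 1]
Event 4: LOCAL 0: VV[0][0]++ -> VV[0]=[4, 0, 0, 1]
Event 5: LOCAL 2: VV[2][2]++ -> VV[2]=[2, 0, 2, 1]
Event 2 stamp: [2, 0, 0, 1]
Event 5 stamp: [2, 0, 2, 1]
[2, 0, 0, 1] <= [2, 0, 2, 1]? True
[2, 0, 2, 1] <= [2, 0, 0, 1]? False
Relation: before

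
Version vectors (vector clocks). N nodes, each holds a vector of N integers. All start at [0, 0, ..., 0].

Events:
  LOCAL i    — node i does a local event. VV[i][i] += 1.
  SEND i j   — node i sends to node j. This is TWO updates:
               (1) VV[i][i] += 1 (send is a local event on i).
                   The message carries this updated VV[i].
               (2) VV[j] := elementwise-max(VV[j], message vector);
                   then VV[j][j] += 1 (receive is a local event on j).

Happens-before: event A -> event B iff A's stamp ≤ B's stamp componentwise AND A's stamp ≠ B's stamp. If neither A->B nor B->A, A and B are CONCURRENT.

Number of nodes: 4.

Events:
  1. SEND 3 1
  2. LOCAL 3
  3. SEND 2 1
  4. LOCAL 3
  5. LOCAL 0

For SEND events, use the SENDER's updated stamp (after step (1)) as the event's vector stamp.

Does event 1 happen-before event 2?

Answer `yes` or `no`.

Answer: yes

Derivation:
Initial: VV[0]=[0, 0, 0, 0]
Initial: VV[1]=[0, 0, 0, 0]
Initial: VV[2]=[0, 0, 0, 0]
Initial: VV[3]=[0, 0, 0, 0]
Event 1: SEND 3->1: VV[3][3]++ -> VV[3]=[0, 0, 0, 1], msg_vec=[0, 0, 0, 1]; VV[1]=max(VV[1],msg_vec) then VV[1][1]++ -> VV[1]=[0, 1, 0, 1]
Event 2: LOCAL 3: VV[3][3]++ -> VV[3]=[0, 0, 0, 2]
Event 3: SEND 2->1: VV[2][2]++ -> VV[2]=[0, 0, 1, 0], msg_vec=[0, 0, 1, 0]; VV[1]=max(VV[1],msg_vec) then VV[1][1]++ -> VV[1]=[0, 2, 1, 1]
Event 4: LOCAL 3: VV[3][3]++ -> VV[3]=[0, 0, 0, 3]
Event 5: LOCAL 0: VV[0][0]++ -> VV[0]=[1, 0, 0, 0]
Event 1 stamp: [0, 0, 0, 1]
Event 2 stamp: [0, 0, 0, 2]
[0, 0, 0, 1] <= [0, 0, 0, 2]? True. Equal? False. Happens-before: True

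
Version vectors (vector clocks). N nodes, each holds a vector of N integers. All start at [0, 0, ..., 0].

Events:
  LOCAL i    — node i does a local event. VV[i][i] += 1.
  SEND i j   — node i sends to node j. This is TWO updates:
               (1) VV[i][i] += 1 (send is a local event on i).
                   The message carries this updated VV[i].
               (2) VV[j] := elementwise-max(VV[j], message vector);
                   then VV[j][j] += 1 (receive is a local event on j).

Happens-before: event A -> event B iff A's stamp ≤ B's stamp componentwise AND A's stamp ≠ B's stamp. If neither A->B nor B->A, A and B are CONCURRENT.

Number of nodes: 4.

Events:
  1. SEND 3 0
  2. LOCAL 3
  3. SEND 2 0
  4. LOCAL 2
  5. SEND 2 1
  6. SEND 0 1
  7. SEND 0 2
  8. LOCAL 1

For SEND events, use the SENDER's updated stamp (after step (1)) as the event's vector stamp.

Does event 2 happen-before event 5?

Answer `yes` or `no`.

Answer: no

Derivation:
Initial: VV[0]=[0, 0, 0, 0]
Initial: VV[1]=[0, 0, 0, 0]
Initial: VV[2]=[0, 0, 0, 0]
Initial: VV[3]=[0, 0, 0, 0]
Event 1: SEND 3->0: VV[3][3]++ -> VV[3]=[0, 0, 0, 1], msg_vec=[0, 0, 0, 1]; VV[0]=max(VV[0],msg_vec) then VV[0][0]++ -> VV[0]=[1, 0, 0, 1]
Event 2: LOCAL 3: VV[3][3]++ -> VV[3]=[0, 0, 0, 2]
Event 3: SEND 2->0: VV[2][2]++ -> VV[2]=[0, 0, 1, 0], msg_vec=[0, 0, 1, 0]; VV[0]=max(VV[0],msg_vec) then VV[0][0]++ -> VV[0]=[2, 0, 1, 1]
Event 4: LOCAL 2: VV[2][2]++ -> VV[2]=[0, 0, 2, 0]
Event 5: SEND 2->1: VV[2][2]++ -> VV[2]=[0, 0, 3, 0], msg_vec=[0, 0, 3, 0]; VV[1]=max(VV[1],msg_vec) then VV[1][1]++ -> VV[1]=[0, 1, 3, 0]
Event 6: SEND 0->1: VV[0][0]++ -> VV[0]=[3, 0, 1, 1], msg_vec=[3, 0, 1, 1]; VV[1]=max(VV[1],msg_vec) then VV[1][1]++ -> VV[1]=[3, 2, 3, 1]
Event 7: SEND 0->2: VV[0][0]++ -> VV[0]=[4, 0, 1, 1], msg_vec=[4, 0, 1, 1]; VV[2]=max(VV[2],msg_vec) then VV[2][2]++ -> VV[2]=[4, 0, 4, 1]
Event 8: LOCAL 1: VV[1][1]++ -> VV[1]=[3, 3, 3, 1]
Event 2 stamp: [0, 0, 0, 2]
Event 5 stamp: [0, 0, 3, 0]
[0, 0, 0, 2] <= [0, 0, 3, 0]? False. Equal? False. Happens-before: False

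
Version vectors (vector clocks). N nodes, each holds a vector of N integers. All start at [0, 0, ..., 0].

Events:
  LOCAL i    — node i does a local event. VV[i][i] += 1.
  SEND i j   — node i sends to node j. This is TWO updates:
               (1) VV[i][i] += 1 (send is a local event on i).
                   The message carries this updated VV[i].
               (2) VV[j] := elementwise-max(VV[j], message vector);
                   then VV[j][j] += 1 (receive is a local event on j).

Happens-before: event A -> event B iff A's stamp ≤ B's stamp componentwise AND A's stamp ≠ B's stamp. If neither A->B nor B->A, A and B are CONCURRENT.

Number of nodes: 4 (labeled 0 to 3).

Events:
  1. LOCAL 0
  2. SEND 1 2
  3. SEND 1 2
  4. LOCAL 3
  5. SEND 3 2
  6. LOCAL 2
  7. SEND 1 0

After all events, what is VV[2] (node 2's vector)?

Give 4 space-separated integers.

Answer: 0 2 4 2

Derivation:
Initial: VV[0]=[0, 0, 0, 0]
Initial: VV[1]=[0, 0, 0, 0]
Initial: VV[2]=[0, 0, 0, 0]
Initial: VV[3]=[0, 0, 0, 0]
Event 1: LOCAL 0: VV[0][0]++ -> VV[0]=[1, 0, 0, 0]
Event 2: SEND 1->2: VV[1][1]++ -> VV[1]=[0, 1, 0, 0], msg_vec=[0, 1, 0, 0]; VV[2]=max(VV[2],msg_vec) then VV[2][2]++ -> VV[2]=[0, 1, 1, 0]
Event 3: SEND 1->2: VV[1][1]++ -> VV[1]=[0, 2, 0, 0], msg_vec=[0, 2, 0, 0]; VV[2]=max(VV[2],msg_vec) then VV[2][2]++ -> VV[2]=[0, 2, 2, 0]
Event 4: LOCAL 3: VV[3][3]++ -> VV[3]=[0, 0, 0, 1]
Event 5: SEND 3->2: VV[3][3]++ -> VV[3]=[0, 0, 0, 2], msg_vec=[0, 0, 0, 2]; VV[2]=max(VV[2],msg_vec) then VV[2][2]++ -> VV[2]=[0, 2, 3, 2]
Event 6: LOCAL 2: VV[2][2]++ -> VV[2]=[0, 2, 4, 2]
Event 7: SEND 1->0: VV[1][1]++ -> VV[1]=[0, 3, 0, 0], msg_vec=[0, 3, 0, 0]; VV[0]=max(VV[0],msg_vec) then VV[0][0]++ -> VV[0]=[2, 3, 0, 0]
Final vectors: VV[0]=[2, 3, 0, 0]; VV[1]=[0, 3, 0, 0]; VV[2]=[0, 2, 4, 2]; VV[3]=[0, 0, 0, 2]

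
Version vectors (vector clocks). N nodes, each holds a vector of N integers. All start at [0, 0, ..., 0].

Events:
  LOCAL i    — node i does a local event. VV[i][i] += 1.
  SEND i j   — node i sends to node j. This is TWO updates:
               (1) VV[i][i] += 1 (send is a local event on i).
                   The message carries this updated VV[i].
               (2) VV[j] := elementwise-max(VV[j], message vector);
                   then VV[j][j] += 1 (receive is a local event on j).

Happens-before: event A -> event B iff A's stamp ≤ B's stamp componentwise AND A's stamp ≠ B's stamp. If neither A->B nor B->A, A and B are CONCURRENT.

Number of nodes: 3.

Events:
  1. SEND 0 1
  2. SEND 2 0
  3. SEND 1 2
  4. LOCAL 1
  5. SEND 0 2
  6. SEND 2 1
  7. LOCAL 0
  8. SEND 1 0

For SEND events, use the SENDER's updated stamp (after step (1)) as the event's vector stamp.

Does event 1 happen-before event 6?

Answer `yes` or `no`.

Answer: yes

Derivation:
Initial: VV[0]=[0, 0, 0]
Initial: VV[1]=[0, 0, 0]
Initial: VV[2]=[0, 0, 0]
Event 1: SEND 0->1: VV[0][0]++ -> VV[0]=[1, 0, 0], msg_vec=[1, 0, 0]; VV[1]=max(VV[1],msg_vec) then VV[1][1]++ -> VV[1]=[1, 1, 0]
Event 2: SEND 2->0: VV[2][2]++ -> VV[2]=[0, 0, 1], msg_vec=[0, 0, 1]; VV[0]=max(VV[0],msg_vec) then VV[0][0]++ -> VV[0]=[2, 0, 1]
Event 3: SEND 1->2: VV[1][1]++ -> VV[1]=[1, 2, 0], msg_vec=[1, 2, 0]; VV[2]=max(VV[2],msg_vec) then VV[2][2]++ -> VV[2]=[1, 2, 2]
Event 4: LOCAL 1: VV[1][1]++ -> VV[1]=[1, 3, 0]
Event 5: SEND 0->2: VV[0][0]++ -> VV[0]=[3, 0, 1], msg_vec=[3, 0, 1]; VV[2]=max(VV[2],msg_vec) then VV[2][2]++ -> VV[2]=[3, 2, 3]
Event 6: SEND 2->1: VV[2][2]++ -> VV[2]=[3, 2, 4], msg_vec=[3, 2, 4]; VV[1]=max(VV[1],msg_vec) then VV[1][1]++ -> VV[1]=[3, 4, 4]
Event 7: LOCAL 0: VV[0][0]++ -> VV[0]=[4, 0, 1]
Event 8: SEND 1->0: VV[1][1]++ -> VV[1]=[3, 5, 4], msg_vec=[3, 5, 4]; VV[0]=max(VV[0],msg_vec) then VV[0][0]++ -> VV[0]=[5, 5, 4]
Event 1 stamp: [1, 0, 0]
Event 6 stamp: [3, 2, 4]
[1, 0, 0] <= [3, 2, 4]? True. Equal? False. Happens-before: True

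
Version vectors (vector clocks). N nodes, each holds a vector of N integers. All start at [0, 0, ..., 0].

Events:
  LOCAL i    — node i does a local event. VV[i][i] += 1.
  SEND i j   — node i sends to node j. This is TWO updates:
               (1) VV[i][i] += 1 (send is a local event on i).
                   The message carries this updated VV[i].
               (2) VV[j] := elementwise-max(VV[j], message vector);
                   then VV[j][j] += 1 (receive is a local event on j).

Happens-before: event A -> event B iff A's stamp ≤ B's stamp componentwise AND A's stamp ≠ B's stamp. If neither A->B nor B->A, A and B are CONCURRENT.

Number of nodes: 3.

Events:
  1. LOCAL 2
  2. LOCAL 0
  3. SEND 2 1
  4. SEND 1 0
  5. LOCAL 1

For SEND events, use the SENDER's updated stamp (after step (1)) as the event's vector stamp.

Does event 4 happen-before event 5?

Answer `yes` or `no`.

Initial: VV[0]=[0, 0, 0]
Initial: VV[1]=[0, 0, 0]
Initial: VV[2]=[0, 0, 0]
Event 1: LOCAL 2: VV[2][2]++ -> VV[2]=[0, 0, 1]
Event 2: LOCAL 0: VV[0][0]++ -> VV[0]=[1, 0, 0]
Event 3: SEND 2->1: VV[2][2]++ -> VV[2]=[0, 0, 2], msg_vec=[0, 0, 2]; VV[1]=max(VV[1],msg_vec) then VV[1][1]++ -> VV[1]=[0, 1, 2]
Event 4: SEND 1->0: VV[1][1]++ -> VV[1]=[0, 2, 2], msg_vec=[0, 2, 2]; VV[0]=max(VV[0],msg_vec) then VV[0][0]++ -> VV[0]=[2, 2, 2]
Event 5: LOCAL 1: VV[1][1]++ -> VV[1]=[0, 3, 2]
Event 4 stamp: [0, 2, 2]
Event 5 stamp: [0, 3, 2]
[0, 2, 2] <= [0, 3, 2]? True. Equal? False. Happens-before: True

Answer: yes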